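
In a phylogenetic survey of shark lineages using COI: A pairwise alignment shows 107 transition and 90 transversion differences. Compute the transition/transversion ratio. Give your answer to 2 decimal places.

1.19

R = 107/90 = 1.188888… ≈ 1.19 (to 2 d.p.).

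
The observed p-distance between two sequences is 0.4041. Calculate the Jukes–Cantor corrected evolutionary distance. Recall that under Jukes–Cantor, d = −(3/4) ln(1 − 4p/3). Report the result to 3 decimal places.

d = −(3/4) ln(1 − 4p/3) = −0.75 ln(1 − 0.5388) = −0.75 ln(0.4612)
  = −0.75 × (-0.773923) = 0.580442 substitutions/site.

0.580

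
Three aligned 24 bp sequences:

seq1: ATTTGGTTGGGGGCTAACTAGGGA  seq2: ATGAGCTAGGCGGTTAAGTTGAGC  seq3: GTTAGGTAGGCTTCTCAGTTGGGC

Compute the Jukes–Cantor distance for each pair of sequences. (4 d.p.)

d(seq1,seq2) = 0.6082, d(seq1,seq3) = 0.6082, d(seq2,seq3) = 0.4408

seq1–seq2: 10/24 sites differ → p ≈ 0.416667, d = −0.75 ln(1 − 0.555556) = 0.608198 ≈ 0.6082.
seq1–seq3: 10/24 sites differ → p ≈ 0.416667, d = −0.75 ln(1 − 0.555556) = 0.608198 ≈ 0.6082.
seq2–seq3: 8/24 sites differ → p ≈ 0.333333, d = −0.75 ln(1 − 0.444444) = 0.440839 ≈ 0.4408.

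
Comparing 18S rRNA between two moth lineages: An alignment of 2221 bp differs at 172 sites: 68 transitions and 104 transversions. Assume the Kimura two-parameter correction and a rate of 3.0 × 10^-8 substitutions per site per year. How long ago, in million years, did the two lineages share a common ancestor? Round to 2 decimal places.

1.36

P = 68/2221 ≈ 0.030617 and Q = 104/2221 ≈ 0.046826.
Under the Kimura two-parameter model, d = −½ ln(1 − 2P − Q) − ¼ ln(1 − 2Q).
1 − 2P − Q = 0.89194, giving −½ ln(0.89194) = 0.057178.
1 − 2Q = 0.906348, giving −¼ ln(0.906348) = 0.024583.
d = 0.057178 + 0.024583 = 0.081761.
Under a molecular clock d = 2μt, so t = d/(2μ) = 0.081761 / (2 × 3.0 × 10^-8) = 1.36 million years.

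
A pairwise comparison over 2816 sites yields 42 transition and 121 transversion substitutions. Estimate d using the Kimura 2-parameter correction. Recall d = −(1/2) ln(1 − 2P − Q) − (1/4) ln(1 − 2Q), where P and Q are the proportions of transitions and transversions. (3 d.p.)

P = 42/2816 ≈ 0.014915 and Q = 121/2816 ≈ 0.042969.
Under the Kimura two-parameter model, d = −½ ln(1 − 2P − Q) − ¼ ln(1 − 2Q).
1 − 2P − Q = 0.927201, giving −½ ln(0.927201) = 0.037792.
1 − 2Q = 0.914062, giving −¼ ln(0.914062) = 0.022464.
d = 0.037792 + 0.022464 = 0.060256.

0.060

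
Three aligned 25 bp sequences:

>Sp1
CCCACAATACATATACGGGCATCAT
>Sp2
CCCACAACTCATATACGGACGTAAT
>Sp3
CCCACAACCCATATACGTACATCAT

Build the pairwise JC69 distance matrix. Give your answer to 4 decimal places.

Sp1–Sp2: 5/25 sites differ → p = 0.2, d = −0.75 ln(1 − 0.266667) = 0.232617 ≈ 0.2326.
Sp1–Sp3: 4/25 sites differ → p = 0.16, d = −0.75 ln(1 − 0.213333) = 0.179963 ≈ 0.1800.
Sp2–Sp3: 4/25 sites differ → p = 0.16, d = −0.75 ln(1 − 0.213333) = 0.179963 ≈ 0.1800.

d(Sp1,Sp2) = 0.2326, d(Sp1,Sp3) = 0.1800, d(Sp2,Sp3) = 0.1800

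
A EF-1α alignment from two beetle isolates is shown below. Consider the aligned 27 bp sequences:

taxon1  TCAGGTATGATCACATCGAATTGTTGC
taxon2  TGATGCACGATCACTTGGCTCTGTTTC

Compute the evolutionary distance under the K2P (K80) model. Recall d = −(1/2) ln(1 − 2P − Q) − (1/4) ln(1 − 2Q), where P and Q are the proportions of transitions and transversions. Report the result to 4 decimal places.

Of 27 sites, 3 differences are transitions and 7 are transversions, so P = 3/27 ≈ 0.111111 and Q = 7/27 ≈ 0.259259.
Under the Kimura two-parameter model, d = −½ ln(1 − 2P − Q) − ¼ ln(1 − 2Q).
1 − 2P − Q = 0.518519, giving −½ ln(0.518519) = 0.328389.
1 − 2Q = 0.481482, giving −¼ ln(0.481482) = 0.182722.
d = 0.328389 + 0.182722 = 0.511111.

0.5111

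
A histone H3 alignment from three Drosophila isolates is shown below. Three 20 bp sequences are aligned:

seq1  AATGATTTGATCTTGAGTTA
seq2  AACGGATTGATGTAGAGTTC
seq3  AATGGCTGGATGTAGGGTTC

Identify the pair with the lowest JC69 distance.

seq2 and seq3

seq1–seq2: 6/20 differ, p = 0.300, d = 0.383.
seq1–seq3: 7/20 differ, p = 0.350, d = 0.471.
seq2–seq3: 4/20 differ, p = 0.200, d = 0.233.
The smallest distance is between seq2 and seq3.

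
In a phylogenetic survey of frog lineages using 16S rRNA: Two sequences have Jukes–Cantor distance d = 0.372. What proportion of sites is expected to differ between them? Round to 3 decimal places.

0.293

p = (3/4)(1 − e^(−4d/3)) = 0.75 × (1 − e^(-0.496)) = 0.75 × (1 − 0.608962) = 0.293279.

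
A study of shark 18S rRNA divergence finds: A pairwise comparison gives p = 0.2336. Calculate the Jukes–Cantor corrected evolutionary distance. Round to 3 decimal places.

d = −(3/4) ln(1 − 4p/3) = −0.75 ln(1 − 0.311467) = −0.75 ln(0.688533)
  = −0.75 × (-0.373192) = 0.279894 substitutions/site.

0.280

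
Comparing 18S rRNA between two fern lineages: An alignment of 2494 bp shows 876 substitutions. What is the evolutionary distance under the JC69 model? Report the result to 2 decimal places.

0.47

p = 876/2494 ≈ 0.351243.
d = −(3/4) ln(1 − 4p/3) = −0.75 ln(1 − 0.468324) = −0.75 ln(0.531676)
  = −0.75 × (-0.631721) = 0.473791 substitutions/site.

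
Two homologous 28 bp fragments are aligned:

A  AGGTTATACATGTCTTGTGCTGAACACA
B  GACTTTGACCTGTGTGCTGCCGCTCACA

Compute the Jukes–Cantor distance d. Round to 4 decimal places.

The sequences differ at 12 of 28 sites, so p = 12/28 ≈ 0.428571.
d = −(3/4) ln(1 − 4p/3) = −0.75 ln(1 − 0.571428) = −0.75 ln(0.428572)
  = −0.75 × (-0.847297) = 0.635473 substitutions/site.

0.6355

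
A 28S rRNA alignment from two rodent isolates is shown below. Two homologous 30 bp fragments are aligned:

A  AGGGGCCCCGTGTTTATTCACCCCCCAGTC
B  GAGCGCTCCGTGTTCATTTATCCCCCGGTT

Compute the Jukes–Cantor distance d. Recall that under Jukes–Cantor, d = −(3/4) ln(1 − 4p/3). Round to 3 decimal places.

0.383

The sequences differ at 9 of 30 sites (1, 2, 4, 7, 15, 19, 21, 27, 30), so p = 9/30 = 0.3.
d = −(3/4) ln(1 − 4p/3) = −0.75 ln(1 − 0.4) = −0.75 ln(0.6)
  = −0.75 × (-0.510826) = 0.383120 substitutions/site.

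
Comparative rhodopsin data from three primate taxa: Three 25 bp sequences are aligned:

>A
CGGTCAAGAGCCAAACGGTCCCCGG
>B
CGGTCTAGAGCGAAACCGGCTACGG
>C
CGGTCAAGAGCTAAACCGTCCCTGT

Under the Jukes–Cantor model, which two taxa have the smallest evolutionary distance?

A and C

A–B: 6/25 differ, p = 0.240, d = 0.289.
A–C: 4/25 differ, p = 0.160, d = 0.180.
B–C: 7/25 differ, p = 0.280, d = 0.351.
The smallest distance is between A and C.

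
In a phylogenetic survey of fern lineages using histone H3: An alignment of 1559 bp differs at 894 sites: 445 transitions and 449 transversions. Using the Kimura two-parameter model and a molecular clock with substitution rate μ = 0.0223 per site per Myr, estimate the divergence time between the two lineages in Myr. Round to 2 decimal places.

26.76

P = 445/1559 ≈ 0.285439 and Q = 449/1559 ≈ 0.288005.
Under the Kimura two-parameter model, d = −½ ln(1 − 2P − Q) − ¼ ln(1 − 2Q).
1 − 2P − Q = 0.141117, giving −½ ln(0.141117) = 0.979083.
1 − 2Q = 0.42399, giving −¼ ln(0.42399) = 0.214511.
d = 0.979083 + 0.214511 = 1.193594.
Under a molecular clock d = 2μt, so t = d/(2μ) = 1.193594 / (2 × 0.0223) = 26.76 Myr.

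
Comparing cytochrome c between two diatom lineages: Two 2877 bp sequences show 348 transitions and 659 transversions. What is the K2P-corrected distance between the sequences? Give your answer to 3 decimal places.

P = 348/2877 ≈ 0.120959 and Q = 659/2877 ≈ 0.229058.
Under the Kimura two-parameter model, d = −½ ln(1 − 2P − Q) − ¼ ln(1 − 2Q).
1 − 2P − Q = 0.529024, giving −½ ln(0.529024) = 0.318361.
1 − 2Q = 0.541884, giving −¼ ln(0.541884) = 0.153176.
d = 0.318361 + 0.153176 = 0.471537.

0.472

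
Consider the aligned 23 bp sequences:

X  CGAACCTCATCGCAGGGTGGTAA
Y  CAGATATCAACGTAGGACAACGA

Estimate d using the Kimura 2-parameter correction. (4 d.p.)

1.6155

Of 23 sites, 10 differences are transitions and 2 are transversions, so P = 10/23 ≈ 0.434783 and Q = 2/23 ≈ 0.086957.
Under the Kimura two-parameter model, d = −½ ln(1 − 2P − Q) − ¼ ln(1 − 2Q).
1 − 2P − Q = 0.043477, giving −½ ln(0.043477) = 1.567762.
1 − 2Q = 0.826086, giving −¼ ln(0.826086) = 0.047764.
d = 1.567762 + 0.047764 = 1.615526.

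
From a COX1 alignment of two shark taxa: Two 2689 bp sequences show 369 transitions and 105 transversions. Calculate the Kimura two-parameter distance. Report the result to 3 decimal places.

0.208

P = 369/2689 ≈ 0.137226 and Q = 105/2689 ≈ 0.039048.
Under the Kimura two-parameter model, d = −½ ln(1 − 2P − Q) − ¼ ln(1 − 2Q).
1 − 2P − Q = 0.6865, giving −½ ln(0.6865) = 0.188075.
1 − 2Q = 0.921904, giving −¼ ln(0.921904) = 0.020329.
d = 0.188075 + 0.020329 = 0.208404.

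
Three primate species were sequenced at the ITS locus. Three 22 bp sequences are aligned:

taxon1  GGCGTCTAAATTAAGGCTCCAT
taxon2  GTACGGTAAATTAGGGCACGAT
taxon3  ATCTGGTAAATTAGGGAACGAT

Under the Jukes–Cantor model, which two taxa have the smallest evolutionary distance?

taxon2 and taxon3

taxon1–taxon2: 8/22 differ, p = 0.364, d = 0.497.
taxon1–taxon3: 9/22 differ, p = 0.409, d = 0.591.
taxon2–taxon3: 4/22 differ, p = 0.182, d = 0.208.
The smallest distance is between taxon2 and taxon3.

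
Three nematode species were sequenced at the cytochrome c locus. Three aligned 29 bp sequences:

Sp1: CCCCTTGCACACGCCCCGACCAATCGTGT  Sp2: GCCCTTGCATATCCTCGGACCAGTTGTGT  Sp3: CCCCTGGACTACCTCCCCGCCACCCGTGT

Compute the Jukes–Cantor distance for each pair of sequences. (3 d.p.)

d(Sp1,Sp2) = 0.344, d(Sp1,Sp3) = 0.462, d(Sp2,Sp3) = 0.683

Sp1–Sp2: 8/29 sites differ → p ≈ 0.275862, d = −0.75 ln(1 − 0.367816) = 0.343931 ≈ 0.344.
Sp1–Sp3: 10/29 sites differ → p ≈ 0.344828, d = −0.75 ln(1 − 0.459771) = 0.461822 ≈ 0.462.
Sp2–Sp3: 13/29 sites differ → p ≈ 0.448276, d = −0.75 ln(1 − 0.597701) = 0.682920 ≈ 0.683.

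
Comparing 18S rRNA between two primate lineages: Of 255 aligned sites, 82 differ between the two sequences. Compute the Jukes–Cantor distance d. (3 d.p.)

0.420

p = 82/255 ≈ 0.321569.
d = −(3/4) ln(1 − 4p/3) = −0.75 ln(1 − 0.428759) = −0.75 ln(0.571241)
  = −0.75 × (-0.559944) = 0.419958 substitutions/site.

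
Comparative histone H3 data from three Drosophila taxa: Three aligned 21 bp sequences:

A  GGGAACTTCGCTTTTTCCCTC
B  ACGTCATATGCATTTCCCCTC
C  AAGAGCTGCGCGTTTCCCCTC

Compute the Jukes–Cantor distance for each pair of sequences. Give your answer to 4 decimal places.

d(A,B) = 0.6355, d(A,C) = 0.3597, d(B,C) = 0.4408

A–B: 9/21 sites differ → p ≈ 0.428571, d = −0.75 ln(1 − 0.571428) = 0.635472 ≈ 0.6355.
A–C: 6/21 sites differ → p ≈ 0.285714, d = −0.75 ln(1 − 0.380952) = 0.359679 ≈ 0.3597.
B–C: 7/21 sites differ → p ≈ 0.333333, d = −0.75 ln(1 − 0.444444) = 0.440839 ≈ 0.4408.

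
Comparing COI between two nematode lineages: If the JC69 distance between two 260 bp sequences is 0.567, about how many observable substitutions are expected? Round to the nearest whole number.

Invert JC69: p = (3/4)(1 − e^(−4d/3)) = 0.75 × (1 − e^(-0.756)) = 0.75 × (1 − 0.469541) = 0.397844.
Expected differing sites = pL ≈ 0.397844 × 260 = 103.43944 ≈ 103.

103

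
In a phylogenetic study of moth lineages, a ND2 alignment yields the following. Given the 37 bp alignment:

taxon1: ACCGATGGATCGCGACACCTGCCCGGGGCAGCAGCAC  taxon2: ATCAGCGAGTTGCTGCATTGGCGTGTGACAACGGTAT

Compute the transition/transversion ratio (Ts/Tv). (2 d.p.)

Transitions are A↔G and C↔T; transversions are all other mismatches.
Transitions: 16. Transversions: 4.
R = 16/4 = 4.00.

4.00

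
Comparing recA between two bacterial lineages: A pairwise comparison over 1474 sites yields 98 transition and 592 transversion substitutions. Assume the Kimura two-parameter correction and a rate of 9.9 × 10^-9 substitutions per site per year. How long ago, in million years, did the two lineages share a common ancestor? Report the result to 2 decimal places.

39.84

P = 98/1474 ≈ 0.066486 and Q = 592/1474 ≈ 0.401628.
Under the Kimura two-parameter model, d = −½ ln(1 − 2P − Q) − ¼ ln(1 − 2Q).
1 − 2P − Q = 0.4654, giving −½ ln(0.4654) = 0.382429.
1 − 2Q = 0.196744, giving −¼ ln(0.196744) = 0.406463.
d = 0.382429 + 0.406463 = 0.788892.
Under a molecular clock d = 2μt, so t = d/(2μ) = 0.788892 / (2 × 9.9 × 10^-9) = 39.84 million years.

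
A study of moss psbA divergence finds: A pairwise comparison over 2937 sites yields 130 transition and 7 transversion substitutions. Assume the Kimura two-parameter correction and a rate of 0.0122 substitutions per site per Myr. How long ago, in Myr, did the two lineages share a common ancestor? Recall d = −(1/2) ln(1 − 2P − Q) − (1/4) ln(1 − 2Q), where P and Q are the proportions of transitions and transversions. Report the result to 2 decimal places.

2.00

P = 130/2937 ≈ 0.044263 and Q = 7/2937 ≈ 0.002383.
Under the Kimura two-parameter model, d = −½ ln(1 − 2P − Q) − ¼ ln(1 − 2Q).
1 − 2P − Q = 0.909091, giving −½ ln(0.909091) = 0.047655.
1 − 2Q = 0.995234, giving −¼ ln(0.995234) = 0.001194.
d = 0.047655 + 0.001194 = 0.048849.
Under a molecular clock d = 2μt, so t = d/(2μ) = 0.048849 / (2 × 0.0122) = 2.00 Myr.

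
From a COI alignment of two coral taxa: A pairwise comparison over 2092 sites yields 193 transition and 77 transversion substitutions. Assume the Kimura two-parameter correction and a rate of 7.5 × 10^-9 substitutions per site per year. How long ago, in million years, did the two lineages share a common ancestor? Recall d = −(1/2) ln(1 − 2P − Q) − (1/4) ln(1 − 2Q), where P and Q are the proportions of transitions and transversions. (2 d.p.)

P = 193/2092 ≈ 0.092256 and Q = 77/2092 ≈ 0.036807.
Under the Kimura two-parameter model, d = −½ ln(1 − 2P − Q) − ¼ ln(1 − 2Q).
1 − 2P − Q = 0.778681, giving −½ ln(0.778681) = 0.125077.
1 − 2Q = 0.926386, giving −¼ ln(0.926386) = 0.019116.
d = 0.125077 + 0.019116 = 0.144193.
Under a molecular clock d = 2μt, so t = d/(2μ) = 0.144193 / (2 × 7.5 × 10^-9) = 9.61 million years.

9.61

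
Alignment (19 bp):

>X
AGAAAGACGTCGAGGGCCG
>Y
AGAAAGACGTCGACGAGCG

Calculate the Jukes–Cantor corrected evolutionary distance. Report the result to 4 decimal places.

0.1773

The sequences differ at 3 of 19 sites (14, 16, 17), so p = 3/19 ≈ 0.157895.
d = −(3/4) ln(1 − 4p/3) = −0.75 ln(1 − 0.210527) = −0.75 ln(0.789473)
  = −0.75 × (-0.236390) = 0.177293 substitutions/site.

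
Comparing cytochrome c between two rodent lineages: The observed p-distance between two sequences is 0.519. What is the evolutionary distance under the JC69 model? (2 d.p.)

d = −(3/4) ln(1 − 4p/3) = −0.75 ln(1 − 0.692) = −0.75 ln(0.308)
  = −0.75 × (-1.177655) = 0.883241 substitutions/site.

0.88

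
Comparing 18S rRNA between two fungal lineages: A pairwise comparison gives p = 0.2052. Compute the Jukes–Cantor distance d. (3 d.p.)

0.240

d = −(3/4) ln(1 − 4p/3) = −0.75 ln(1 − 0.2736) = −0.75 ln(0.7264)
  = −0.75 × (-0.319654) = 0.239741 substitutions/site.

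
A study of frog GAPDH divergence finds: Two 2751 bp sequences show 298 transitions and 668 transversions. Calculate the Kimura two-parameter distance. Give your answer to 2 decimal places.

0.47

P = 298/2751 ≈ 0.108324 and Q = 668/2751 ≈ 0.242821.
Under the Kimura two-parameter model, d = −½ ln(1 − 2P − Q) − ¼ ln(1 − 2Q).
1 − 2P − Q = 0.540531, giving −½ ln(0.540531) = 0.307602.
1 − 2Q = 0.514358, giving −¼ ln(0.514358) = 0.166209.
d = 0.307602 + 0.166209 = 0.473811.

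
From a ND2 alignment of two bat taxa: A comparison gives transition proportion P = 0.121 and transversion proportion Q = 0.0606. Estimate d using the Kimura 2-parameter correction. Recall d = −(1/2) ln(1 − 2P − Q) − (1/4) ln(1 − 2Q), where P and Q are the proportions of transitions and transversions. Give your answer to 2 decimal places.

Under the Kimura two-parameter model, d = −½ ln(1 − 2P − Q) − ¼ ln(1 − 2Q).
1 − 2P − Q = 0.6974, giving −½ ln(0.6974) = 0.180198.
1 − 2Q = 0.8788, giving −¼ ln(0.8788) = 0.032299.
d = 0.180198 + 0.032299 = 0.212497.

0.21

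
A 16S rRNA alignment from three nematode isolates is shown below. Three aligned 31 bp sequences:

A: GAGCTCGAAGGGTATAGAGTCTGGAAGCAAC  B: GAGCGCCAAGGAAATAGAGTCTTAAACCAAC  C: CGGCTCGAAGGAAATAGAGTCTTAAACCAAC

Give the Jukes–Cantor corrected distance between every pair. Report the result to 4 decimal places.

A–B: 7/31 sites differ → p ≈ 0.225806, d = −0.75 ln(1 − 0.301075) = 0.268659 ≈ 0.2687.
A–C: 7/31 sites differ → p ≈ 0.225806, d = −0.75 ln(1 − 0.301075) = 0.268659 ≈ 0.2687.
B–C: 4/31 sites differ → p ≈ 0.129032, d = −0.75 ln(1 − 0.172043) = 0.141596 ≈ 0.1416.

d(A,B) = 0.2687, d(A,C) = 0.2687, d(B,C) = 0.1416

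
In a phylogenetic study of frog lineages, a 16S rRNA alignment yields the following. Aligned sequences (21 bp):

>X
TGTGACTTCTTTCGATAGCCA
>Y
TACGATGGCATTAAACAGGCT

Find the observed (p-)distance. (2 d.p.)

The sequences differ at 11 of 21 positions.
p = 11/21 = 0.523809… ≈ 0.52 (to 2 d.p.).

0.52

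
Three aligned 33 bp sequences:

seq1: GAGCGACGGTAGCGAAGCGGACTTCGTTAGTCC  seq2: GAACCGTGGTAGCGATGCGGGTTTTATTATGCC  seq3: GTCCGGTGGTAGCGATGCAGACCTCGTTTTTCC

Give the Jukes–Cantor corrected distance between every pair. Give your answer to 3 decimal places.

seq1–seq2: 11/33 sites differ → p ≈ 0.333333, d = −0.75 ln(1 − 0.444444) = 0.440839 ≈ 0.441.
seq1–seq3: 9/33 sites differ → p ≈ 0.272727, d = −0.75 ln(1 − 0.363636) = 0.338988 ≈ 0.339.
seq2–seq3: 11/33 sites differ → p ≈ 0.333333, d = −0.75 ln(1 − 0.444444) = 0.440839 ≈ 0.441.

d(seq1,seq2) = 0.441, d(seq1,seq3) = 0.339, d(seq2,seq3) = 0.441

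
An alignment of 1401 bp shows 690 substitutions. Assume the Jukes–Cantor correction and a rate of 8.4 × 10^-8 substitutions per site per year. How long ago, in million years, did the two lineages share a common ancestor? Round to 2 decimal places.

p = 690/1401 ≈ 0.492505.
d = −(3/4) ln(1 − 4p/3) = −0.75 ln(1 − 0.656673) = −0.75 ln(0.343327)
  = −0.75 × (-1.069072) = 0.801804 substitutions/site.
Under a molecular clock d = 2μt, so t = d/(2μ) = 0.801804 / (2 × 8.4 × 10^-8) = 4.77 million years.

4.77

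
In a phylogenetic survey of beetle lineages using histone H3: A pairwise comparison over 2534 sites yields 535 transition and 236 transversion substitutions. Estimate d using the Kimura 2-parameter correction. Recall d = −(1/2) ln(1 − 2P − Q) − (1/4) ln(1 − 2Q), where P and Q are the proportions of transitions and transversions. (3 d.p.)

0.414

P = 535/2534 ≈ 0.211129 and Q = 236/2534 ≈ 0.093133.
Under the Kimura two-parameter model, d = −½ ln(1 − 2P − Q) − ¼ ln(1 − 2Q).
1 − 2P − Q = 0.484609, giving −½ ln(0.484609) = 0.362206.
1 − 2Q = 0.813734, giving −¼ ln(0.813734) = 0.051530.
d = 0.362206 + 0.051530 = 0.413736.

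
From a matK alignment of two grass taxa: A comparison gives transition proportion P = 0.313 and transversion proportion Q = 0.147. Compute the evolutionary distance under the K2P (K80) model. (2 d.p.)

0.83

Under the Kimura two-parameter model, d = −½ ln(1 − 2P − Q) − ¼ ln(1 − 2Q).
1 − 2P − Q = 0.227, giving −½ ln(0.227) = 0.741403.
1 − 2Q = 0.706, giving −¼ ln(0.706) = 0.087035.
d = 0.741403 + 0.087035 = 0.828438.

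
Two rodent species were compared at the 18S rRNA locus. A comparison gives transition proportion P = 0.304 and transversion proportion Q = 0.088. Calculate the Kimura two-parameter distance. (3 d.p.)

Under the Kimura two-parameter model, d = −½ ln(1 − 2P − Q) − ¼ ln(1 − 2Q).
1 − 2P − Q = 0.304, giving −½ ln(0.304) = 0.595364.
1 − 2Q = 0.824, giving −¼ ln(0.824) = 0.048396.
d = 0.595364 + 0.048396 = 0.643760.

0.644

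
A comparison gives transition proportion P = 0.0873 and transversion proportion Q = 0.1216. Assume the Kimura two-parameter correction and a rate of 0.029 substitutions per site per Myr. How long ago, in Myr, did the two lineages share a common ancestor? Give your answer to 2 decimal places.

4.23

Under the Kimura two-parameter model, d = −½ ln(1 − 2P − Q) − ¼ ln(1 − 2Q).
1 − 2P − Q = 0.7038, giving −½ ln(0.7038) = 0.175631.
1 − 2Q = 0.7568, giving −¼ ln(0.7568) = 0.069664.
d = 0.175631 + 0.069664 = 0.245295.
Under a molecular clock d = 2μt, so t = d/(2μ) = 0.245295 / (2 × 0.029) = 4.23 Myr.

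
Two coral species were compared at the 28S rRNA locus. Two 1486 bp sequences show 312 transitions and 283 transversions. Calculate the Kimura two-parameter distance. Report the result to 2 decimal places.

P = 312/1486 ≈ 0.20996 and Q = 283/1486 ≈ 0.190444.
Under the Kimura two-parameter model, d = −½ ln(1 − 2P − Q) − ¼ ln(1 − 2Q).
1 − 2P − Q = 0.389636, giving −½ ln(0.389636) = 0.471271.
1 − 2Q = 0.619112, giving −¼ ln(0.619112) = 0.119867.
d = 0.471271 + 0.119867 = 0.591138.

0.59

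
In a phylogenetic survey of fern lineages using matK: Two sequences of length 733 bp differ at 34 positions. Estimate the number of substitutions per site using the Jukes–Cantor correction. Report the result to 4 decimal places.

p = 34/733 ≈ 0.046385.
d = −(3/4) ln(1 − 4p/3) = −0.75 ln(1 − 0.061847) = −0.75 ln(0.938153)
  = −0.75 × (-0.063842) = 0.047882 substitutions/site.

0.0479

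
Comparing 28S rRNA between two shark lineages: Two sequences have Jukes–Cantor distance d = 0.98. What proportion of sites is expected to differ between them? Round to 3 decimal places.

p = (3/4)(1 − e^(−4d/3)) = 0.75 × (1 − e^(-1.306667)) = 0.75 × (1 − 0.270721) = 0.546959.

0.547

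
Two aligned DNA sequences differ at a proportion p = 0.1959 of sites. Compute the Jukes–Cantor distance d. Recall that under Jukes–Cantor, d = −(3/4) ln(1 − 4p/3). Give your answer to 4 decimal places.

d = −(3/4) ln(1 − 4p/3) = −0.75 ln(1 − 0.2612) = −0.75 ln(0.7388)
  = −0.75 × (-0.302728) = 0.227046 substitutions/site.

0.2270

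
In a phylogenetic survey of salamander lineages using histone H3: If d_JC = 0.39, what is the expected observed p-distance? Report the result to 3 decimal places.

0.304

p = (3/4)(1 − e^(−4d/3)) = 0.75 × (1 − e^(-0.52)) = 0.75 × (1 − 0.594521) = 0.304109.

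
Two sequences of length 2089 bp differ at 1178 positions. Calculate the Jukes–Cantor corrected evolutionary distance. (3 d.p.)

1.045

p = 1178/2089 ≈ 0.563906.
d = −(3/4) ln(1 − 4p/3) = −0.75 ln(1 − 0.751875) = −0.75 ln(0.248125)
  = −0.75 × (-1.393823) = 1.045367 substitutions/site.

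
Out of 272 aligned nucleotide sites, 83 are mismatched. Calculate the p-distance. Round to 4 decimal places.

0.3051

p = 83/272 = 0.305147… ≈ 0.3051 (to 4 d.p.).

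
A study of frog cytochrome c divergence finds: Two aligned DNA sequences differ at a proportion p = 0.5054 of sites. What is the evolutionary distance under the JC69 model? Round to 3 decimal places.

0.840

d = −(3/4) ln(1 − 4p/3) = −0.75 ln(1 − 0.673867) = −0.75 ln(0.326133)
  = −0.75 × (-1.120450) = 0.840338 substitutions/site.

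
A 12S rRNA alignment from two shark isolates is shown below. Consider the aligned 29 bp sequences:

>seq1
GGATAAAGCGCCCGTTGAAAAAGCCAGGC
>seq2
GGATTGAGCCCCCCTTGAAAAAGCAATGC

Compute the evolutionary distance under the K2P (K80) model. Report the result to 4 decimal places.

Of 29 sites, 1 differences are transitions and 5 are transversions, so P = 1/29 ≈ 0.034483 and Q = 5/29 ≈ 0.172414.
Under the Kimura two-parameter model, d = −½ ln(1 − 2P − Q) − ¼ ln(1 − 2Q).
1 − 2P − Q = 0.75862, giving −½ ln(0.75862) = 0.138127.
1 − 2Q = 0.655172, giving −¼ ln(0.655172) = 0.105714.
d = 0.138127 + 0.105714 = 0.243841.

0.2438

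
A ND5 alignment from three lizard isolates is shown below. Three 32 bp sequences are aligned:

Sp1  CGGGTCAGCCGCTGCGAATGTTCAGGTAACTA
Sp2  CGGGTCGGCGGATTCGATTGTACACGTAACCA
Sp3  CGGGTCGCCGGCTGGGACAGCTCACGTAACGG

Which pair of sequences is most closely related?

Sp1 and Sp2

Sp1–Sp2: 8/32 differ, p = 0.250, d = 0.304.
Sp1–Sp3: 10/32 differ, p = 0.313, d = 0.404.
Sp2–Sp3: 10/32 differ, p = 0.313, d = 0.404.
The smallest distance is between Sp1 and Sp2.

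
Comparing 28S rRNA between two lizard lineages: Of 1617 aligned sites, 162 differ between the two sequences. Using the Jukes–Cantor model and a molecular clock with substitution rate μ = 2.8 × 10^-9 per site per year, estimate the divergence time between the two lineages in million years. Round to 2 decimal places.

p = 162/1617 ≈ 0.100186.
d = −(3/4) ln(1 − 4p/3) = −0.75 ln(1 − 0.133581) = −0.75 ln(0.866419)
  = −0.75 × (-0.143387) = 0.107540 substitutions/site.
Under a molecular clock d = 2μt, so t = d/(2μ) = 0.107540 / (2 × 2.8 × 10^-9) = 19.20 million years.

19.20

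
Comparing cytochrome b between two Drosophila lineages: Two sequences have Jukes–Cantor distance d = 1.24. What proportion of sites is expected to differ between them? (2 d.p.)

0.61

p = (3/4)(1 − e^(−4d/3)) = 0.75 × (1 − e^(-1.653333)) = 0.75 × (1 − 0.191411) = 0.606442.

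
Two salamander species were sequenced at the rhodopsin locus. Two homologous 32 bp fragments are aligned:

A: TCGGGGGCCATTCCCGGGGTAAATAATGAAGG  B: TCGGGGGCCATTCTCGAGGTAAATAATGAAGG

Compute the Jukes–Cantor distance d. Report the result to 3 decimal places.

0.065

The sequences differ at 2 of 32 sites (14, 17), so p = 2/32 = 0.0625.
d = −(3/4) ln(1 − 4p/3) = −0.75 ln(1 − 0.083333) = −0.75 ln(0.916667)
  = −0.75 × (-0.087011) = 0.065258 substitutions/site.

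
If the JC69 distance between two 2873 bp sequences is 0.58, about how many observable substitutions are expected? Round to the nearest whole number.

1160

Invert JC69: p = (3/4)(1 − e^(−4d/3)) = 0.75 × (1 − e^(-0.773333)) = 0.75 × (1 − 0.461472) = 0.403896.
Expected differing sites = pL ≈ 0.403896 × 2873 = 1160.393208 ≈ 1160.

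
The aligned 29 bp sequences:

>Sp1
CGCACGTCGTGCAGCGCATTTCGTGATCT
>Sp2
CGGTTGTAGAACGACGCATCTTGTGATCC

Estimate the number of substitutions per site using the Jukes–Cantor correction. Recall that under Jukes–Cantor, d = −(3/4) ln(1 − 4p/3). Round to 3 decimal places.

The sequences differ at 11 of 29 sites, so p = 11/29 ≈ 0.37931.
d = −(3/4) ln(1 − 4p/3) = −0.75 ln(1 − 0.505747) = −0.75 ln(0.494253)
  = −0.75 × (-0.704708) = 0.528531 substitutions/site.

0.529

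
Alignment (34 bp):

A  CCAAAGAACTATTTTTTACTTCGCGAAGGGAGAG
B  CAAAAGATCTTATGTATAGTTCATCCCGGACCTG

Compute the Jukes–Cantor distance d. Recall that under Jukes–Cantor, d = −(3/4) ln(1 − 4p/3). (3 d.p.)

0.741

The sequences differ at 16 of 34 sites, so p = 16/34 ≈ 0.470588.
d = −(3/4) ln(1 − 4p/3) = −0.75 ln(1 − 0.627451) = −0.75 ln(0.372549)
  = −0.75 × (-0.987387) = 0.740540 substitutions/site.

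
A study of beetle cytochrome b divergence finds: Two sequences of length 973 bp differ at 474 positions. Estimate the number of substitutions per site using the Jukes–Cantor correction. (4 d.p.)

0.7864

p = 474/973 ≈ 0.487153.
d = −(3/4) ln(1 − 4p/3) = −0.75 ln(1 − 0.649537) = −0.75 ln(0.350463)
  = −0.75 × (-1.048500) = 0.786375 substitutions/site.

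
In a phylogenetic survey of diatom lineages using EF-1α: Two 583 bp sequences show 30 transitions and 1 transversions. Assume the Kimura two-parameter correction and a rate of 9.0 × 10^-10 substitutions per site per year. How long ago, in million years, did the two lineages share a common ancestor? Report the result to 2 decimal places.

31.18

P = 30/583 ≈ 0.051458 and Q = 1/583 ≈ 0.001715.
Under the Kimura two-parameter model, d = −½ ln(1 − 2P − Q) − ¼ ln(1 − 2Q).
1 − 2P − Q = 0.895369, giving −½ ln(0.895369) = 0.055260.
1 − 2Q = 0.99657, giving −¼ ln(0.99657) = 0.000859.
d = 0.055260 + 0.000859 = 0.056119.
Under a molecular clock d = 2μt, so t = d/(2μ) = 0.056119 / (2 × 9.0 × 10^-10) = 31.18 million years.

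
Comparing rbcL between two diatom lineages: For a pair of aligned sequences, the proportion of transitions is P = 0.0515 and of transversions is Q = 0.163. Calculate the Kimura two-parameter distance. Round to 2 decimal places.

Under the Kimura two-parameter model, d = −½ ln(1 − 2P − Q) − ¼ ln(1 − 2Q).
1 − 2P − Q = 0.734, giving −½ ln(0.734) = 0.154623.
1 − 2Q = 0.674, giving −¼ ln(0.674) = 0.098631.
d = 0.154623 + 0.098631 = 0.253254.

0.25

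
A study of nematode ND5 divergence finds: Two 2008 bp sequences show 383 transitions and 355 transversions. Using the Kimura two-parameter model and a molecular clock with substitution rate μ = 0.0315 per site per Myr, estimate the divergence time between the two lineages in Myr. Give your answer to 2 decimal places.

P = 383/2008 ≈ 0.190737 and Q = 355/2008 ≈ 0.176793.
Under the Kimura two-parameter model, d = −½ ln(1 − 2P − Q) − ¼ ln(1 − 2Q).
1 − 2P − Q = 0.441733, giving −½ ln(0.441733) = 0.408525.
1 − 2Q = 0.646414, giving −¼ ln(0.646414) = 0.109079.
d = 0.408525 + 0.109079 = 0.517604.
Under a molecular clock d = 2μt, so t = d/(2μ) = 0.517604 / (2 × 0.0315) = 8.22 Myr.

8.22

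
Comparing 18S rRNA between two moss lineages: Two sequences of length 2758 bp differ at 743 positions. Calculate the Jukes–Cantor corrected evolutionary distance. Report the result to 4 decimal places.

0.3338

p = 743/2758 ≈ 0.269398.
d = −(3/4) ln(1 − 4p/3) = −0.75 ln(1 − 0.359197) = −0.75 ln(0.640803)
  = −0.75 × (-0.445033) = 0.333775 substitutions/site.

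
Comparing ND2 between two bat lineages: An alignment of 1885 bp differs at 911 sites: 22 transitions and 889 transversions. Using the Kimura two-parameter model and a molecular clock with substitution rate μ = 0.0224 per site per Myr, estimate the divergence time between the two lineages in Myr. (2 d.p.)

P = 22/1885 ≈ 0.011671 and Q = 889/1885 ≈ 0.471618.
Under the Kimura two-parameter model, d = −½ ln(1 − 2P − Q) − ¼ ln(1 − 2Q).
1 − 2P − Q = 0.50504, giving −½ ln(0.50504) = 0.341559.
1 − 2Q = 0.056764, giving −¼ ln(0.056764) = 0.717213.
d = 0.341559 + 0.717213 = 1.058772.
Under a molecular clock d = 2μt, so t = d/(2μ) = 1.058772 / (2 × 0.0224) = 23.63 Myr.

23.63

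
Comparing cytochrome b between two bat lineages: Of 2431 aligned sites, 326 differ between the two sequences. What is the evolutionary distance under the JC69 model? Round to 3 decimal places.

0.148

p = 326/2431 ≈ 0.134101.
d = −(3/4) ln(1 − 4p/3) = −0.75 ln(1 − 0.178801) = −0.75 ln(0.821199)
  = −0.75 × (-0.196990) = 0.147743 substitutions/site.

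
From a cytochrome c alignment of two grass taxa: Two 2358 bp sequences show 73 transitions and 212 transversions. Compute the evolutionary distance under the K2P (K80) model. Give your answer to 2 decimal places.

0.13

P = 73/2358 ≈ 0.030958 and Q = 212/2358 ≈ 0.089907.
Under the Kimura two-parameter model, d = −½ ln(1 − 2P − Q) − ¼ ln(1 − 2Q).
1 − 2P − Q = 0.848177, giving −½ ln(0.848177) = 0.082333.
1 − 2Q = 0.820186, giving −¼ ln(0.820186) = 0.049556.
d = 0.082333 + 0.049556 = 0.131889.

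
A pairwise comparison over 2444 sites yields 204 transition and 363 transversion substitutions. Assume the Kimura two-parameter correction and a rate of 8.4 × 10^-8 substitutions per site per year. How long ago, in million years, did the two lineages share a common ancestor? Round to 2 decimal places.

P = 204/2444 ≈ 0.08347 and Q = 363/2444 ≈ 0.148527.
Under the Kimura two-parameter model, d = −½ ln(1 − 2P − Q) − ¼ ln(1 − 2Q).
1 − 2P − Q = 0.684533, giving −½ ln(0.684533) = 0.189509.
1 − 2Q = 0.702946, giving −¼ ln(0.702946) = 0.088119.
d = 0.189509 + 0.088119 = 0.277628.
Under a molecular clock d = 2μt, so t = d/(2μ) = 0.277628 / (2 × 8.4 × 10^-8) = 1.65 million years.

1.65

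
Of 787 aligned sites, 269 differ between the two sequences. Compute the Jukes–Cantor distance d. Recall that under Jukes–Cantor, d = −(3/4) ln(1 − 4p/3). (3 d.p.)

0.456

p = 269/787 ≈ 0.341804.
d = −(3/4) ln(1 − 4p/3) = −0.75 ln(1 − 0.455739) = −0.75 ln(0.544261)
  = −0.75 × (-0.608326) = 0.456245 substitutions/site.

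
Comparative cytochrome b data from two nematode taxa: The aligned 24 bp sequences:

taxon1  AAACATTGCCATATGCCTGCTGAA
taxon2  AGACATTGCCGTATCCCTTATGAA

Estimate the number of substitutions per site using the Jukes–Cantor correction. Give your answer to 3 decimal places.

The sequences differ at 5 of 24 sites (2, 11, 15, 19, 20), so p = 5/24 ≈ 0.208333.
d = −(3/4) ln(1 − 4p/3) = −0.75 ln(1 − 0.277777) = −0.75 ln(0.722223)
  = −0.75 × (-0.325421) = 0.244066 substitutions/site.

0.244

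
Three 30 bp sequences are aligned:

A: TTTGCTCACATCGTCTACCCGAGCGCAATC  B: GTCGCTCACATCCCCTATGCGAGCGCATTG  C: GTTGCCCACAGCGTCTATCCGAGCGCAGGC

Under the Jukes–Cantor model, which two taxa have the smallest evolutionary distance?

A and C

A–B: 8/30 differ, p = 0.267, d = 0.330.
A–C: 6/30 differ, p = 0.200, d = 0.233.
B–C: 9/30 differ, p = 0.300, d = 0.383.
The smallest distance is between A and C.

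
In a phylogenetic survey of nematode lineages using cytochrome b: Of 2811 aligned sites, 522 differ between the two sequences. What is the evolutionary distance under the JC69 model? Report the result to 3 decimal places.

0.213

p = 522/2811 ≈ 0.185699.
d = −(3/4) ln(1 − 4p/3) = −0.75 ln(1 − 0.247599) = −0.75 ln(0.752401)
  = −0.75 × (-0.284486) = 0.213365 substitutions/site.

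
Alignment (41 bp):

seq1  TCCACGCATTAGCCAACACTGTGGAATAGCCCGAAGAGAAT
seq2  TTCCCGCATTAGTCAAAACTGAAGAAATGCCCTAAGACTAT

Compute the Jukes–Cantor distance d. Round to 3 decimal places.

0.332

The sequences differ at 11 of 41 sites, so p = 11/41 ≈ 0.268293.
d = −(3/4) ln(1 − 4p/3) = −0.75 ln(1 − 0.357724) = −0.75 ln(0.642276)
  = −0.75 × (-0.442737) = 0.332053 substitutions/site.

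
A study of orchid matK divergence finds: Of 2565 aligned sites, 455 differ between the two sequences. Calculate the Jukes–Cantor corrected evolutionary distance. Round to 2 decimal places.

0.20

p = 455/2565 ≈ 0.177388.
d = −(3/4) ln(1 − 4p/3) = −0.75 ln(1 − 0.236517) = −0.75 ln(0.763483)
  = −0.75 × (-0.269864) = 0.202398 substitutions/site.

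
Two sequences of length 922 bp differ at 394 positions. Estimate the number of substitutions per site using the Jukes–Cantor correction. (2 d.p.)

p = 394/922 ≈ 0.427332.
d = −(3/4) ln(1 − 4p/3) = −0.75 ln(1 − 0.569776) = −0.75 ln(0.430224)
  = −0.75 × (-0.843449) = 0.632587 substitutions/site.

0.63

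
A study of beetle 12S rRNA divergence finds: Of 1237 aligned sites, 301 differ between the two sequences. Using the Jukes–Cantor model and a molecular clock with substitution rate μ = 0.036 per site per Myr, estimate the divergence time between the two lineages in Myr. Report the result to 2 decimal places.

p = 301/1237 ≈ 0.243331.
d = −(3/4) ln(1 − 4p/3) = −0.75 ln(1 − 0.324441) = −0.75 ln(0.675559)
  = −0.75 × (-0.392215) = 0.294161 substitutions/site.
Under a molecular clock d = 2μt, so t = d/(2μ) = 0.294161 / (2 × 0.036) = 4.09 Myr.

4.09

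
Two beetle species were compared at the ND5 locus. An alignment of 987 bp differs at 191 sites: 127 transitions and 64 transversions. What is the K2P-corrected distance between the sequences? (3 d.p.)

0.229

P = 127/987 ≈ 0.128673 and Q = 64/987 ≈ 0.064843.
Under the Kimura two-parameter model, d = −½ ln(1 − 2P − Q) − ¼ ln(1 − 2Q).
1 − 2P − Q = 0.677811, giving −½ ln(0.677811) = 0.194443.
1 − 2Q = 0.870314, giving −¼ ln(0.870314) = 0.034725.
d = 0.194443 + 0.034725 = 0.229168.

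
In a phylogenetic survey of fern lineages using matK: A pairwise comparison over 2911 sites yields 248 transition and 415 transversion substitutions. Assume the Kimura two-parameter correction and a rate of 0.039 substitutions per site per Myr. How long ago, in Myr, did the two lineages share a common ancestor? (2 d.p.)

P = 248/2911 ≈ 0.085194 and Q = 415/2911 ≈ 0.142563.
Under the Kimura two-parameter model, d = −½ ln(1 − 2P − Q) − ¼ ln(1 − 2Q).
1 − 2P − Q = 0.687049, giving −½ ln(0.687049) = 0.187675.
1 − 2Q = 0.714874, giving −¼ ln(0.714874) = 0.083912.
d = 0.187675 + 0.083912 = 0.271587.
Under a molecular clock d = 2μt, so t = d/(2μ) = 0.271587 / (2 × 0.039) = 3.48 Myr.

3.48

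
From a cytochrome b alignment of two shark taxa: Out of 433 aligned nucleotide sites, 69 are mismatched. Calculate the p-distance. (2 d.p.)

p = 69/433 = 0.159353… ≈ 0.16 (to 2 d.p.).

0.16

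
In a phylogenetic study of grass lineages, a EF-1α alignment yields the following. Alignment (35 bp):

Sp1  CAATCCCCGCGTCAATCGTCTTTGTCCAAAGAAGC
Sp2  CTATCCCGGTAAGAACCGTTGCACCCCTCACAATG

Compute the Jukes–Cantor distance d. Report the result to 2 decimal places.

The sequences differ at 18 of 35 sites, so p = 18/35 ≈ 0.514286.
d = −(3/4) ln(1 − 4p/3) = −0.75 ln(1 − 0.685715) = −0.75 ln(0.314285)
  = −0.75 × (-1.157455) = 0.868091 substitutions/site.

0.87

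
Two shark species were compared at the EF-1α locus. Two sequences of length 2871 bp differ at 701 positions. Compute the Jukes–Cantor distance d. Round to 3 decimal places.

0.295

p = 701/2871 ≈ 0.244166.
d = −(3/4) ln(1 − 4p/3) = −0.75 ln(1 − 0.325555) = −0.75 ln(0.674445)
  = −0.75 × (-0.393865) = 0.295399 substitutions/site.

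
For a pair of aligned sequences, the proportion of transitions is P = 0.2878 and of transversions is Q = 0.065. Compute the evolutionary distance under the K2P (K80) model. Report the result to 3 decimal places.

0.546

Under the Kimura two-parameter model, d = −½ ln(1 − 2P − Q) − ¼ ln(1 − 2Q).
1 − 2P − Q = 0.3594, giving −½ ln(0.3594) = 0.511660.
1 − 2Q = 0.87, giving −¼ ln(0.87) = 0.034816.
d = 0.511660 + 0.034816 = 0.546476.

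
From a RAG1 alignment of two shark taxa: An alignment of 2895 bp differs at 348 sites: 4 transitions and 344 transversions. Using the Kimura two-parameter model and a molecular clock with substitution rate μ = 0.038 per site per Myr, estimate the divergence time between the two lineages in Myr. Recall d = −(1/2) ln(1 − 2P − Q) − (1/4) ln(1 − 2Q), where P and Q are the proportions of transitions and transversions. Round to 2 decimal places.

P = 4/2895 ≈ 0.001382 and Q = 344/2895 ≈ 0.118826.
Under the Kimura two-parameter model, d = −½ ln(1 − 2P − Q) − ¼ ln(1 − 2Q).
1 − 2P − Q = 0.87841, giving −½ ln(0.87841) = 0.064821.
1 − 2Q = 0.762348, giving −¼ ln(0.762348) = 0.067838.
d = 0.064821 + 0.067838 = 0.132659.
Under a molecular clock d = 2μt, so t = d/(2μ) = 0.132659 / (2 × 0.038) = 1.75 Myr.

1.75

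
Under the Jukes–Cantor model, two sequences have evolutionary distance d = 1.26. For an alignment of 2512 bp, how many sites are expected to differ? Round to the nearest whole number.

1533

Invert JC69: p = (3/4)(1 − e^(−4d/3)) = 0.75 × (1 − e^(-1.68)) = 0.75 × (1 − 0.186374) = 0.610220.
Expected differing sites = pL ≈ 0.610220 × 2512 = 1532.87264 ≈ 1533.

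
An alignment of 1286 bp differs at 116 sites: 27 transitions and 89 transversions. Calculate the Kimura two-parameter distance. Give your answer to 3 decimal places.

P = 27/1286 ≈ 0.020995 and Q = 89/1286 ≈ 0.069207.
Under the Kimura two-parameter model, d = −½ ln(1 − 2P − Q) − ¼ ln(1 − 2Q).
1 − 2P − Q = 0.888803, giving −½ ln(0.888803) = 0.058940.
1 − 2Q = 0.861586, giving −¼ ln(0.861586) = 0.037245.
d = 0.058940 + 0.037245 = 0.096185.

0.096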